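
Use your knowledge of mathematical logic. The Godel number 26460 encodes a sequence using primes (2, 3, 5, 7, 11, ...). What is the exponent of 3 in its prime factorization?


Factorize 26460 by dividing by 3 repeatedly.
Division steps: 3 divides 26460 exactly 3 time(s).
Exponent of 3 = 3

3


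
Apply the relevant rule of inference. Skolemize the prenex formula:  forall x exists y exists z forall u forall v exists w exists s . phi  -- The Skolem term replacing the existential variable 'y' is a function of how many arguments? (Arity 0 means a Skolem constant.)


Quantifier prefix: forall x exists y exists z forall u forall v exists w exists s
'y' is existentially quantified at position 2.
Universal variables preceding it: x
Skolem function arity = 1

1


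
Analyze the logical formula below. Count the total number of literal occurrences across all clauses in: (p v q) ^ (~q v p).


Counting literals in each clause:
Clause 1: 2 literal(s)
Clause 2: 2 literal(s)
Total = 4

4


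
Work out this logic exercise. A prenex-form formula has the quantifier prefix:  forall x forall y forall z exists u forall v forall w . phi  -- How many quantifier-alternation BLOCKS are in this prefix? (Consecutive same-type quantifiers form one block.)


Quantifier-type sequence: A A A E A A  (A=forall, E=exists)
Group into maximal same-type runs:
  Ax3 | Ex1 | Ax2
Number of blocks = 3

3


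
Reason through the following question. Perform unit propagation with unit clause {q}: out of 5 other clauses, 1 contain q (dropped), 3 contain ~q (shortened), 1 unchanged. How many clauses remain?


Satisfied (removed): 1
Shortened (remain): 3
Unchanged (remain): 1
Remaining = 3 + 1 = 4

4


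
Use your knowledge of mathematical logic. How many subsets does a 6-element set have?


The power set of a set with n elements has 2^n elements.
|P(S)| = 2^6 = 64

64


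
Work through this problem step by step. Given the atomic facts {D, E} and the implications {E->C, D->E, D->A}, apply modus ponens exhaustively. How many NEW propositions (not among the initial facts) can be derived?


Initial facts: {D, E}
Apply modus ponens to closure:
  E and E->C  =>  C
  D and D->A  =>  A
Final known: {A, C, D, E}
New propositions: {A, C}
Count = 2

2


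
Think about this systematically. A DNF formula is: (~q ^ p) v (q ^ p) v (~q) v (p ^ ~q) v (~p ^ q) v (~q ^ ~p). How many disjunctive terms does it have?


A DNF formula is a disjunction of terms (conjunctions).
Terms are separated by v.
Counting the disjuncts: 6 terms.

6


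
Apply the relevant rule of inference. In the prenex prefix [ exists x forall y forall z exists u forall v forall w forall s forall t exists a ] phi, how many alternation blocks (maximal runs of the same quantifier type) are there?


Quantifier-type sequence: E A A E A A A A E  (A=forall, E=exists)
Group into maximal same-type runs:
  Ex1 | Ax2 | Ex1 | Ax4 | Ex1
Number of blocks = 5

5


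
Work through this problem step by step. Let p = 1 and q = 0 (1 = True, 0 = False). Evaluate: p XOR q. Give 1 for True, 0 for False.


p = 1, q = 0
Operation: p XOR q
Evaluate: 1 XOR 0 = 1

1


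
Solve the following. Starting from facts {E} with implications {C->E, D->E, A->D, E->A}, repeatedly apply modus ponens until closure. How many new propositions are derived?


Initial facts: {E}
Apply modus ponens to closure:
  E and E->A  =>  A
  A and A->D  =>  D
Final known: {A, D, E}
New propositions: {A, D}
Count = 2

2


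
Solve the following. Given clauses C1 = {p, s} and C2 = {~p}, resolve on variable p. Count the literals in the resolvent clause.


Remove p from C1 and ~p from C2.
C1 remainder: {s}
C2 remainder: {}
Union (resolvent): {s}
Resolvent has 1 literal(s).

1


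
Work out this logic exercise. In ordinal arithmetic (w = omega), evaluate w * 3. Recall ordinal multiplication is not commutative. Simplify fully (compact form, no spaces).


Compute w * 3.
Ordinal * is associative and left-distributive over +, but NOT commutative; for finite n>1, n*w = w but w*n stays w*n.
w * 3 means 3 copies of w concatenated: w*3.
Result = w*3

w*3


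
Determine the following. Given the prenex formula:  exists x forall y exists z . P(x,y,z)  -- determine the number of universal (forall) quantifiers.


Quantifier prefix: exists x forall y exists z
Mark each quantifier type:
  E U E
Universal count = 1, Existential count = 2
Asked for universal (forall) quantifiers: 1

1


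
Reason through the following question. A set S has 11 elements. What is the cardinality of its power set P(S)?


The power set of a set with n elements has 2^n elements.
|P(S)| = 2^11 = 2048

2048


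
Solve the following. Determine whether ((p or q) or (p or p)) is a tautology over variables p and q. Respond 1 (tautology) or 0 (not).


Check all 4 assignments:
p=0, q=0: 0
p=0, q=1: 1
p=1, q=0: 1
p=1, q=1: 1
Satisfying count = 3/4.
Tautology iff count = 4: no.

0


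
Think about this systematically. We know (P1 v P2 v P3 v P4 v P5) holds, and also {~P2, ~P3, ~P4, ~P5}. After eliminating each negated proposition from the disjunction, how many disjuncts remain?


Original disjuncts (5): P1, P2, P3, P4, P5
Negated (eliminate): ~P2, ~P3, ~P4, ~P5
Remaining disjuncts: P1
Count = 5 - 4 = 1

1


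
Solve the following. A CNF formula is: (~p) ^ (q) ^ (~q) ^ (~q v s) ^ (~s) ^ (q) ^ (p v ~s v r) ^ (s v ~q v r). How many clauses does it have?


A CNF formula is a conjunction of clauses.
Clauses are separated by ^.
Counting the conjuncts: 8 clauses.

8


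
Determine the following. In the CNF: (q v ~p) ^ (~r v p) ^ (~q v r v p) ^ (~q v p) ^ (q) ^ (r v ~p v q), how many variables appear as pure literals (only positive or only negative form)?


Check each variable for pure literal status:
p: mixed (not pure)
q: mixed (not pure)
r: mixed (not pure)
Pure literal count = 0

0


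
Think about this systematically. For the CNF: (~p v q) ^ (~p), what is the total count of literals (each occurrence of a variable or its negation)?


Counting literals in each clause:
Clause 1: 2 literal(s)
Clause 2: 1 literal(s)
Total = 3

3


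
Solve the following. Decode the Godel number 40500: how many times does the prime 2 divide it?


Factorize 40500 by dividing by 2 repeatedly.
Division steps: 2 divides 40500 exactly 2 time(s).
Exponent of 2 = 2

2


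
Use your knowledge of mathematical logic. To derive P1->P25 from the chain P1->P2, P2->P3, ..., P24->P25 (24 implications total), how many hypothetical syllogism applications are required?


With 24 implications in a chain connecting 25 propositions:
P1->P2, P2->P3, ..., P24->P25
Steps needed = (number of implications) - 1 = 24 - 1 = 23

23


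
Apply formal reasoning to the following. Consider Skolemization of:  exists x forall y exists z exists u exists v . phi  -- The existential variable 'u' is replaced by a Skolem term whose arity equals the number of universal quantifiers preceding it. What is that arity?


Quantifier prefix: exists x forall y exists z exists u exists v
'u' is existentially quantified at position 4.
Universal variables preceding it: y
Skolem function arity = 1

1


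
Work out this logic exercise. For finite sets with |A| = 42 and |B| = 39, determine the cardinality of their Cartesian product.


The Cartesian product A x B contains all ordered pairs (a, b).
|A x B| = |A| * |B| = 42 * 39 = 1638

1638


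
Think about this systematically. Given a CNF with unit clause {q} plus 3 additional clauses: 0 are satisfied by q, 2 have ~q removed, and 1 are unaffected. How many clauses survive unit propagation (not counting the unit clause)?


Satisfied (removed): 0
Shortened (remain): 2
Unchanged (remain): 1
Remaining = 2 + 1 = 3

3


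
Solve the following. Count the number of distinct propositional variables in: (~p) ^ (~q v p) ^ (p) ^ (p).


Identify each variable that appears in the formula.
Variables found: p, q
Count = 2

2


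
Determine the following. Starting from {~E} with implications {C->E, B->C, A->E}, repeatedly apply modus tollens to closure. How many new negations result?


Initial negated facts: {~E}
Apply modus tollens to closure:
  ~E and C->E  =>  ~C
  ~C and B->C  =>  ~B
  ~E and A->E  =>  ~A
Final negated: {~A, ~B, ~C, ~E}
New negations: {~A, ~B, ~C}
Count = 3

3


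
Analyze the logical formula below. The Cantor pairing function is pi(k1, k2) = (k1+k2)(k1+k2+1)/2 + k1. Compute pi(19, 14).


k1 + k2 = 33
(k1+k2)(k1+k2+1)/2 = 33 * 34 / 2 = 561
pi = 561 + 19 = 580

580


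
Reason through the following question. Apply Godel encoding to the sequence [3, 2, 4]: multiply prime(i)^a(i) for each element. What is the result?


Encode each element as an exponent of the corresponding prime:
  2^3 = 8
  3^2 = 9
  5^4 = 625
Product = 8 * 9 * 625 = 45000

45000


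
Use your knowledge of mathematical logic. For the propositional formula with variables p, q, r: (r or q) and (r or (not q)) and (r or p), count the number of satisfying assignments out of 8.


Evaluate all 8 assignments for p, q, r:
p=0, q=0, r=0: 0
p=0, q=0, r=1: 1
p=0, q=1, r=0: 0
p=0, q=1, r=1: 1
p=1, q=0, r=0: 0
p=1, q=0, r=1: 1
p=1, q=1, r=0: 0
p=1, q=1, r=1: 1
Satisfying count = 4

4


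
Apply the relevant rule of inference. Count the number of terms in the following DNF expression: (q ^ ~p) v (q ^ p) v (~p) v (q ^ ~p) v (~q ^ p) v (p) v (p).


A DNF formula is a disjunction of terms (conjunctions).
Terms are separated by v.
Counting the disjuncts: 7 terms.

7


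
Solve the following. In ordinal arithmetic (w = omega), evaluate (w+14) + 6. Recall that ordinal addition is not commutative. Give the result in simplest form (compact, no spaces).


Compute (w+14) + 6.
Ordinal + is associative but NOT commutative; for finite n>0, n + w = w but w + n stays w+n.
By associativity: (w+14) + 6 = w + (14+6) = w+20.
Result = w+20

w+20


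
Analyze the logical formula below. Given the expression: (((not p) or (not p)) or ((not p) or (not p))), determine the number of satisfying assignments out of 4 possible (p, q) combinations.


Check all 4 assignments:
p=0, q=0: 1
p=0, q=1: 1
p=1, q=0: 0
p=1, q=1: 0
Count of True = 2

2


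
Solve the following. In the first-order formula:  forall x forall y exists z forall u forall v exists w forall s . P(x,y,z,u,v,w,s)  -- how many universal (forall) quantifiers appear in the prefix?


Quantifier prefix: forall x forall y exists z forall u forall v exists w forall s
Mark each quantifier type:
  U U E U U E U
Universal count = 5, Existential count = 2
Asked for universal (forall) quantifiers: 5

5


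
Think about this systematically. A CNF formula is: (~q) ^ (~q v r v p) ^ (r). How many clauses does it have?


A CNF formula is a conjunction of clauses.
Clauses are separated by ^.
Counting the conjuncts: 3 clauses.

3


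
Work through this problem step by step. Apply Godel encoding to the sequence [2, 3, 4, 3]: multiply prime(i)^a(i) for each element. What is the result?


Encode each element as an exponent of the corresponding prime:
  2^2 = 4
  3^3 = 27
  5^4 = 625
  7^3 = 343
Product = 4 * 27 * 625 * 343 = 23152500

23152500


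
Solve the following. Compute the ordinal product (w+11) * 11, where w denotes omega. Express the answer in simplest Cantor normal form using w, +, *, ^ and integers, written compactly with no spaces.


Compute (w+11) * 11.
Ordinal * is associative and left-distributive over +, but NOT commutative; for finite n>1, n*w = w but w*n stays w*n.
(w+11) * 11 = (w+11) repeated 11 times. Each intermediate +11 is absorbed by the following w; only the last survives: w*11+11.
Result = w*11+11

w*11+11


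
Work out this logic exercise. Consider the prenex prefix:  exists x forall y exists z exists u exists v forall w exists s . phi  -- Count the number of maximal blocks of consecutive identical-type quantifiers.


Quantifier-type sequence: E A E E E A E  (A=forall, E=exists)
Group into maximal same-type runs:
  Ex1 | Ax1 | Ex3 | Ax1 | Ex1
Number of blocks = 5

5


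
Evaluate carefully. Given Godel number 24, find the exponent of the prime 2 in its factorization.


Factorize 24 by dividing by 2 repeatedly.
Division steps: 2 divides 24 exactly 3 time(s).
Exponent of 2 = 3

3


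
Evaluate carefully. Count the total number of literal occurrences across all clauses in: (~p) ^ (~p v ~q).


Counting literals in each clause:
Clause 1: 1 literal(s)
Clause 2: 2 literal(s)
Total = 3

3


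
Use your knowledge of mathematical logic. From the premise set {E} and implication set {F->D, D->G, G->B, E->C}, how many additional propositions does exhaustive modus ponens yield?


Initial facts: {E}
Apply modus ponens to closure:
  E and E->C  =>  C
Final known: {C, E}
New propositions: {C}
Count = 1

1


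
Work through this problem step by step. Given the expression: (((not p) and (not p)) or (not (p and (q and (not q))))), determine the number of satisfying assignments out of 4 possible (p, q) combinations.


Check all 4 assignments:
p=0, q=0: 1
p=0, q=1: 1
p=1, q=0: 1
p=1, q=1: 1
Count of True = 4

4


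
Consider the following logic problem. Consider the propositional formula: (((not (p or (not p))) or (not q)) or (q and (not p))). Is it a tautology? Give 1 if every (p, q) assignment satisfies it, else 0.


Check all 4 assignments:
p=0, q=0: 1
p=0, q=1: 1
p=1, q=0: 1
p=1, q=1: 0
Satisfying count = 3/4.
Tautology iff count = 4: no.

0


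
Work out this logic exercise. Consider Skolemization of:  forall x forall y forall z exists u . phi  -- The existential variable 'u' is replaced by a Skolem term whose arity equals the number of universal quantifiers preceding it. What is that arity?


Quantifier prefix: forall x forall y forall z exists u
'u' is existentially quantified at position 4.
Universal variables preceding it: x, y, z
Skolem function arity = 3

3


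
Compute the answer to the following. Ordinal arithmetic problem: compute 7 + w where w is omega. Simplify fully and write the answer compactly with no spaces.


Compute 7 + w.
Ordinal + is associative but NOT commutative; for finite n>0, n + w = w but w + n stays w+n.
Any finite left addend is absorbed by w on the right: 7 + w = w.
Result = w

w


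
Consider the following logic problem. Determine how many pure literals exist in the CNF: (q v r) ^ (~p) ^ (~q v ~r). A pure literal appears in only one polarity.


Check each variable for pure literal status:
p: pure negative
q: mixed (not pure)
r: mixed (not pure)
Pure literal count = 1

1


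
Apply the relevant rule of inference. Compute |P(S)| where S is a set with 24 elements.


The power set of a set with n elements has 2^n elements.
|P(S)| = 2^24 = 16777216

16777216


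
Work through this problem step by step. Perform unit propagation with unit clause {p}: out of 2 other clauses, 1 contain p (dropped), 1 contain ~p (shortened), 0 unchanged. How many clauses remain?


Satisfied (removed): 1
Shortened (remain): 1
Unchanged (remain): 0
Remaining = 1 + 0 = 1

1


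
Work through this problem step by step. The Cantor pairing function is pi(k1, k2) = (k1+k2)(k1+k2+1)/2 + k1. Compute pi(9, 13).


k1 + k2 = 22
(k1+k2)(k1+k2+1)/2 = 22 * 23 / 2 = 253
pi = 253 + 9 = 262

262


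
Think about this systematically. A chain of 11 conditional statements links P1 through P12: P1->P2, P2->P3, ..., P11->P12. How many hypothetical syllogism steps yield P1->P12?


With 11 implications in a chain connecting 12 propositions:
P1->P2, P2->P3, ..., P11->P12
Steps needed = (number of implications) - 1 = 11 - 1 = 10

10


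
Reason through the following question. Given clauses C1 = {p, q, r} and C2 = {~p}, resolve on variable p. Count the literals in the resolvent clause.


Remove p from C1 and ~p from C2.
C1 remainder: {q, r}
C2 remainder: {}
Union (resolvent): {q, r}
Resolvent has 2 literal(s).

2


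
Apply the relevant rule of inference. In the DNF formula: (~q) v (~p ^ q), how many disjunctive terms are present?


A DNF formula is a disjunction of terms (conjunctions).
Terms are separated by v.
Counting the disjuncts: 2 terms.

2


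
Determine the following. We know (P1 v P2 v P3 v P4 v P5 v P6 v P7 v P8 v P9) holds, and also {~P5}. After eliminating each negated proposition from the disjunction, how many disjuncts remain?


Original disjuncts (9): P1, P2, P3, P4, P5, P6, P7, P8, P9
Negated (eliminate): ~P5
Remaining disjuncts: P1, P2, P3, P4, P6, P7, P8, P9
Count = 9 - 1 = 8

8


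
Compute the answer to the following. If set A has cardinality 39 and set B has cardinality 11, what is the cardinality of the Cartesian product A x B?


The Cartesian product A x B contains all ordered pairs (a, b).
|A x B| = |A| * |B| = 39 * 11 = 429

429


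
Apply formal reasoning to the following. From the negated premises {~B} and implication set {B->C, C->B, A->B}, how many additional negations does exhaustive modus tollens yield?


Initial negated facts: {~B}
Apply modus tollens to closure:
  ~B and C->B  =>  ~C
  ~B and A->B  =>  ~A
Final negated: {~A, ~B, ~C}
New negations: {~A, ~C}
Count = 2

2


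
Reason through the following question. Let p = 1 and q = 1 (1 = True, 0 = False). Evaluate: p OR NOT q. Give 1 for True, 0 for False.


p = 1, q = 1
Operation: p OR NOT q
Evaluate: 1 OR NOT 1 = 1

1


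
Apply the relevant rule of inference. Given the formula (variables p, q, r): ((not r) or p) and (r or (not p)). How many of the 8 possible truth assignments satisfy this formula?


Evaluate all 8 assignments for p, q, r:
p=0, q=0, r=0: 1
p=0, q=0, r=1: 0
p=0, q=1, r=0: 1
p=0, q=1, r=1: 0
p=1, q=0, r=0: 0
p=1, q=0, r=1: 1
p=1, q=1, r=0: 0
p=1, q=1, r=1: 1
Satisfying count = 4

4


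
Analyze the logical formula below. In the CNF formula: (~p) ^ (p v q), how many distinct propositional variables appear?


Identify each variable that appears in the formula.
Variables found: p, q
Count = 2

2


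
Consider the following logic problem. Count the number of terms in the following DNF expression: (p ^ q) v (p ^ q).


A DNF formula is a disjunction of terms (conjunctions).
Terms are separated by v.
Counting the disjuncts: 2 terms.

2


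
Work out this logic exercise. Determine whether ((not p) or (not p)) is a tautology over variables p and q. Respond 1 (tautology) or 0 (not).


Check all 4 assignments:
p=0, q=0: 1
p=0, q=1: 1
p=1, q=0: 0
p=1, q=1: 0
Satisfying count = 2/4.
Tautology iff count = 4: no.

0


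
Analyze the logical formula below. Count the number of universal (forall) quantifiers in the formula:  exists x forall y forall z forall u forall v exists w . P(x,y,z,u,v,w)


Quantifier prefix: exists x forall y forall z forall u forall v exists w
Mark each quantifier type:
  E U U U U E
Universal count = 4, Existential count = 2
Asked for universal (forall) quantifiers: 4

4


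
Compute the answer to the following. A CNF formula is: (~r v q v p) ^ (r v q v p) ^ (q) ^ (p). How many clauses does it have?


A CNF formula is a conjunction of clauses.
Clauses are separated by ^.
Counting the conjuncts: 4 clauses.

4


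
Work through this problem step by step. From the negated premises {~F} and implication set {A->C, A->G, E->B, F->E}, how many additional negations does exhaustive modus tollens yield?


Initial negated facts: {~F}
Apply modus tollens to closure:
  (no implication fires)
Final negated: {~F}
New negations: {(none)}
Count = 0

0


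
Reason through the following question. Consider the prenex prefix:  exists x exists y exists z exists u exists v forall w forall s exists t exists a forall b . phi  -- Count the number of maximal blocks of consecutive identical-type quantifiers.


Quantifier-type sequence: E E E E E A A E E A  (A=forall, E=exists)
Group into maximal same-type runs:
  Ex5 | Ax2 | Ex2 | Ax1
Number of blocks = 4

4


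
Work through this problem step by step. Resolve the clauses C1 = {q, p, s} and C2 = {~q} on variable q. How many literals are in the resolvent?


Remove q from C1 and ~q from C2.
C1 remainder: {p, s}
C2 remainder: {}
Union (resolvent): {p, s}
Resolvent has 2 literal(s).

2


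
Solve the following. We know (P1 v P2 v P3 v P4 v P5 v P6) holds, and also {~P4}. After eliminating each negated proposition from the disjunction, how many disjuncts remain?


Original disjuncts (6): P1, P2, P3, P4, P5, P6
Negated (eliminate): ~P4
Remaining disjuncts: P1, P2, P3, P5, P6
Count = 6 - 1 = 5

5


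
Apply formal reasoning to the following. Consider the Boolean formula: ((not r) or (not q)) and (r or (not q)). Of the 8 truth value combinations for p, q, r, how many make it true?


Evaluate all 8 assignments for p, q, r:
p=0, q=0, r=0: 1
p=0, q=0, r=1: 1
p=0, q=1, r=0: 0
p=0, q=1, r=1: 0
p=1, q=0, r=0: 1
p=1, q=0, r=1: 1
p=1, q=1, r=0: 0
p=1, q=1, r=1: 0
Satisfying count = 4

4


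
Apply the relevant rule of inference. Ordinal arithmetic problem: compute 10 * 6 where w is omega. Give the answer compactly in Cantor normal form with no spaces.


Compute 10 * 6.
Ordinal * is associative and left-distributive over +, but NOT commutative; for finite n>1, n*w = w but w*n stays w*n.
Both finite; ordinal * agrees with natural *: 10 * 6 = 60.
Result = 60

60


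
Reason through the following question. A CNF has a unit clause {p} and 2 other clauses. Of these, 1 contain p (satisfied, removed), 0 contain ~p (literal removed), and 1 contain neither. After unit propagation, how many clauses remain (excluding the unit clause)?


Satisfied (removed): 1
Shortened (remain): 0
Unchanged (remain): 1
Remaining = 0 + 1 = 1

1


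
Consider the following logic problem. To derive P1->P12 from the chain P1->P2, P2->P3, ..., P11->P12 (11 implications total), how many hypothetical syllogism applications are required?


With 11 implications in a chain connecting 12 propositions:
P1->P2, P2->P3, ..., P11->P12
Steps needed = (number of implications) - 1 = 11 - 1 = 10

10


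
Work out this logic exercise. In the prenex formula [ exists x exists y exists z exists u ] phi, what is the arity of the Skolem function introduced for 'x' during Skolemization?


Quantifier prefix: exists x exists y exists z exists u
'x' is existentially quantified at position 1.
No universal quantifiers precede it.
Skolem function arity = 0 (a Skolem constant)

0


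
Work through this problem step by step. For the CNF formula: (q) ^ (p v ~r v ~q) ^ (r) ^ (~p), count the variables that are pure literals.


Check each variable for pure literal status:
p: mixed (not pure)
q: mixed (not pure)
r: mixed (not pure)
Pure literal count = 0

0


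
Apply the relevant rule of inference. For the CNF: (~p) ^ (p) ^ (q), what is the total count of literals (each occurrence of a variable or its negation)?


Counting literals in each clause:
Clause 1: 1 literal(s)
Clause 2: 1 literal(s)
Clause 3: 1 literal(s)
Total = 3

3


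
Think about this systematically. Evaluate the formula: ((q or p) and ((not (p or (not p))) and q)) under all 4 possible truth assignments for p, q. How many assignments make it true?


Check all 4 assignments:
p=0, q=0: 0
p=0, q=1: 0
p=1, q=0: 0
p=1, q=1: 0
Count of True = 0

0


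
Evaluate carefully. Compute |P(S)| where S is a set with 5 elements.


The power set of a set with n elements has 2^n elements.
|P(S)| = 2^5 = 32

32


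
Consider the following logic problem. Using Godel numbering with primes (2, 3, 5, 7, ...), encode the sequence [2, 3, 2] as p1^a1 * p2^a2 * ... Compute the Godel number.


Encode each element as an exponent of the corresponding prime:
  2^2 = 4
  3^3 = 27
  5^2 = 25
Product = 4 * 27 * 25 = 2700

2700


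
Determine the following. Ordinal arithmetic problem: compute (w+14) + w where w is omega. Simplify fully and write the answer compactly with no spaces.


Compute (w+14) + w.
Ordinal + is associative but NOT commutative; for finite n>0, n + w = w but w + n stays w+n.
(w+14) + w = w + (14+w) = w + w = w*2 (the finite tail 14 is absorbed by the right w).
Result = w*2

w*2


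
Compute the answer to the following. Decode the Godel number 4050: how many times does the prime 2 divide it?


Factorize 4050 by dividing by 2 repeatedly.
Division steps: 2 divides 4050 exactly 1 time(s).
Exponent of 2 = 1

1


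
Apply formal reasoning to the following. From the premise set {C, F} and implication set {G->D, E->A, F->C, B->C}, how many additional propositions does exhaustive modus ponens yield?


Initial facts: {C, F}
Apply modus ponens to closure:
  (no implication fires)
Final known: {C, F}
New propositions: {(none)}
Count = 0

0


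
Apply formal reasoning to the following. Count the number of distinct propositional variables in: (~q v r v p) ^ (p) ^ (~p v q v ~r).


Identify each variable that appears in the formula.
Variables found: p, q, r
Count = 3

3


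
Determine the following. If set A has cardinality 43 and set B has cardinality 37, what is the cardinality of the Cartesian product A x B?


The Cartesian product A x B contains all ordered pairs (a, b).
|A x B| = |A| * |B| = 43 * 37 = 1591

1591


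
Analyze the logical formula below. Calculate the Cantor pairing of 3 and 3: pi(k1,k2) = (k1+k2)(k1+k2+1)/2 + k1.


k1 + k2 = 6
(k1+k2)(k1+k2+1)/2 = 6 * 7 / 2 = 21
pi = 21 + 3 = 24

24


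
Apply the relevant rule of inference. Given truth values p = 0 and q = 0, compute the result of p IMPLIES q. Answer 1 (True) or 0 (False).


p = 0, q = 0
Operation: p IMPLIES q
Evaluate: 0 IMPLIES 0 = 1

1


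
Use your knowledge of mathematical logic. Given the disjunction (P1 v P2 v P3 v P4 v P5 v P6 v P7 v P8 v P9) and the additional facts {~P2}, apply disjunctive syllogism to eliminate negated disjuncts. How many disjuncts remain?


Original disjuncts (9): P1, P2, P3, P4, P5, P6, P7, P8, P9
Negated (eliminate): ~P2
Remaining disjuncts: P1, P3, P4, P5, P6, P7, P8, P9
Count = 9 - 1 = 8

8


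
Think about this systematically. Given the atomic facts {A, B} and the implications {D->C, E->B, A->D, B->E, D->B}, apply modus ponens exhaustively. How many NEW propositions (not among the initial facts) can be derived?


Initial facts: {A, B}
Apply modus ponens to closure:
  A and A->D  =>  D
  B and B->E  =>  E
  D and D->C  =>  C
Final known: {A, B, C, D, E}
New propositions: {C, D, E}
Count = 3

3


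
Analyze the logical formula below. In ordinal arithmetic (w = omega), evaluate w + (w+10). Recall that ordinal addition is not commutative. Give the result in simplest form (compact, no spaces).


Compute w + (w+10).
Ordinal + is associative but NOT commutative; for finite n>0, n + w = w but w + n stays w+n.
w + (w+10) = (w+w) + 10 = w*2+10.
Result = w*2+10

w*2+10


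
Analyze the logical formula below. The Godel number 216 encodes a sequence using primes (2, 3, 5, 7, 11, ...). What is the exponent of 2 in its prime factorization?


Factorize 216 by dividing by 2 repeatedly.
Division steps: 2 divides 216 exactly 3 time(s).
Exponent of 2 = 3

3


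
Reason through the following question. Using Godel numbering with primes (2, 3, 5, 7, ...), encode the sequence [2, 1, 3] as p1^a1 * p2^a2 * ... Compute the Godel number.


Encode each element as an exponent of the corresponding prime:
  2^2 = 4
  3^1 = 3
  5^3 = 125
Product = 4 * 3 * 125 = 1500

1500


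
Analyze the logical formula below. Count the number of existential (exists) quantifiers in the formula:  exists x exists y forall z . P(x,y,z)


Quantifier prefix: exists x exists y forall z
Mark each quantifier type:
  E E U
Universal count = 1, Existential count = 2
Asked for existential (exists) quantifiers: 2

2


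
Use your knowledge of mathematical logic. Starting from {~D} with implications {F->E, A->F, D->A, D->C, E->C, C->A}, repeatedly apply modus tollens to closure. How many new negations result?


Initial negated facts: {~D}
Apply modus tollens to closure:
  (no implication fires)
Final negated: {~D}
New negations: {(none)}
Count = 0

0


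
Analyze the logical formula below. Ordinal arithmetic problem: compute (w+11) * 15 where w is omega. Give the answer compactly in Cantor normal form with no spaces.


Compute (w+11) * 15.
Ordinal * is associative and left-distributive over +, but NOT commutative; for finite n>1, n*w = w but w*n stays w*n.
(w+11) * 15 = (w+11) repeated 15 times. Each intermediate +11 is absorbed by the following w; only the last survives: w*15+11.
Result = w*15+11

w*15+11


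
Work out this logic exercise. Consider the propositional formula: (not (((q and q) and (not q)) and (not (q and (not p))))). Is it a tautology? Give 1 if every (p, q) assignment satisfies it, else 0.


Check all 4 assignments:
p=0, q=0: 1
p=0, q=1: 1
p=1, q=0: 1
p=1, q=1: 1
Satisfying count = 4/4.
Tautology iff count = 4: yes.

1


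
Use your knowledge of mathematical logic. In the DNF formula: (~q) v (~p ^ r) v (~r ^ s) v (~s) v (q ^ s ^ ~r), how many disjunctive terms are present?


A DNF formula is a disjunction of terms (conjunctions).
Terms are separated by v.
Counting the disjuncts: 5 terms.

5


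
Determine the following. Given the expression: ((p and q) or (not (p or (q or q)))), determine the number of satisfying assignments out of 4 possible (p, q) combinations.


Check all 4 assignments:
p=0, q=0: 1
p=0, q=1: 0
p=1, q=0: 0
p=1, q=1: 1
Count of True = 2

2


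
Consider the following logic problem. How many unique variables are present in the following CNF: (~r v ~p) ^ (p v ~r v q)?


Identify each variable that appears in the formula.
Variables found: p, q, r
Count = 3

3


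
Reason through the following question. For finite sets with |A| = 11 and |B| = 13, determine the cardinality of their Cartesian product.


The Cartesian product A x B contains all ordered pairs (a, b).
|A x B| = |A| * |B| = 11 * 13 = 143

143


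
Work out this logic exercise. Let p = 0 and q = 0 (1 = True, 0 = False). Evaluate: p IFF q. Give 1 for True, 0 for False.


p = 0, q = 0
Operation: p IFF q
Evaluate: 0 IFF 0 = 1

1


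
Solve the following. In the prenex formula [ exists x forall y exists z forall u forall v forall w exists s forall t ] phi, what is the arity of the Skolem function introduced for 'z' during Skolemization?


Quantifier prefix: exists x forall y exists z forall u forall v forall w exists s forall t
'z' is existentially quantified at position 3.
Universal variables preceding it: y
Skolem function arity = 1

1


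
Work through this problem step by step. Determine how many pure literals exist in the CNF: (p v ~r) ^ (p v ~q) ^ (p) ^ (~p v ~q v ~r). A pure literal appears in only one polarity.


Check each variable for pure literal status:
p: mixed (not pure)
q: pure negative
r: pure negative
Pure literal count = 2

2


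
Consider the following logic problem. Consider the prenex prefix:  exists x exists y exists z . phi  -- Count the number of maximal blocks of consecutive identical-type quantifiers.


Quantifier-type sequence: E E E  (A=forall, E=exists)
Group into maximal same-type runs:
  Ex3
Number of blocks = 1

1


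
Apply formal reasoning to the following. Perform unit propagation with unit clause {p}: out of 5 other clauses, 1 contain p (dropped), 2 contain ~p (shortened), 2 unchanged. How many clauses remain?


Satisfied (removed): 1
Shortened (remain): 2
Unchanged (remain): 2
Remaining = 2 + 2 = 4

4


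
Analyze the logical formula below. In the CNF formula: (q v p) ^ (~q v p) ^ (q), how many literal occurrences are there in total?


Counting literals in each clause:
Clause 1: 2 literal(s)
Clause 2: 2 literal(s)
Clause 3: 1 literal(s)
Total = 5

5


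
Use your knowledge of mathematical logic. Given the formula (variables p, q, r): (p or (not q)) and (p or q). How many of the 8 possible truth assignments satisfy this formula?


Evaluate all 8 assignments for p, q, r:
p=0, q=0, r=0: 0
p=0, q=0, r=1: 0
p=0, q=1, r=0: 0
p=0, q=1, r=1: 0
p=1, q=0, r=0: 1
p=1, q=0, r=1: 1
p=1, q=1, r=0: 1
p=1, q=1, r=1: 1
Satisfying count = 4

4


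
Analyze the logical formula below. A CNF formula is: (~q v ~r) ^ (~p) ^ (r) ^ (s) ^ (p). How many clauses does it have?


A CNF formula is a conjunction of clauses.
Clauses are separated by ^.
Counting the conjuncts: 5 clauses.

5


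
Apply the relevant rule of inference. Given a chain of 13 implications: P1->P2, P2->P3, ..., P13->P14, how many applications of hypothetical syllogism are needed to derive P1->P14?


With 13 implications in a chain connecting 14 propositions:
P1->P2, P2->P3, ..., P13->P14
Steps needed = (number of implications) - 1 = 13 - 1 = 12

12


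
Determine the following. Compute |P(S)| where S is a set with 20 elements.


The power set of a set with n elements has 2^n elements.
|P(S)| = 2^20 = 1048576

1048576


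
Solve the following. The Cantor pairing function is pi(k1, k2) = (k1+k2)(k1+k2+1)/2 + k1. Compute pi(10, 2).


k1 + k2 = 12
(k1+k2)(k1+k2+1)/2 = 12 * 13 / 2 = 78
pi = 78 + 10 = 88

88


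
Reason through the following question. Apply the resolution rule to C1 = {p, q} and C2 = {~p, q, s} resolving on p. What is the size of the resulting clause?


Remove p from C1 and ~p from C2.
C1 remainder: {q}
C2 remainder: {q, s}
Union (resolvent): {q, s}
Resolvent has 2 literal(s).

2


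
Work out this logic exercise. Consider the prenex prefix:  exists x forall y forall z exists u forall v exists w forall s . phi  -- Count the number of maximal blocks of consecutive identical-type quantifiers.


Quantifier-type sequence: E A A E A E A  (A=forall, E=exists)
Group into maximal same-type runs:
  Ex1 | Ax2 | Ex1 | Ax1 | Ex1 | Ax1
Number of blocks = 6

6


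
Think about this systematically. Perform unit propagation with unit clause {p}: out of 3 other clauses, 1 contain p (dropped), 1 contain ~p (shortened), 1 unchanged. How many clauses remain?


Satisfied (removed): 1
Shortened (remain): 1
Unchanged (remain): 1
Remaining = 1 + 1 = 2

2


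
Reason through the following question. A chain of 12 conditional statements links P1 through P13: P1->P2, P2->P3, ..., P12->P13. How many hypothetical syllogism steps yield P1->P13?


With 12 implications in a chain connecting 13 propositions:
P1->P2, P2->P3, ..., P12->P13
Steps needed = (number of implications) - 1 = 12 - 1 = 11

11


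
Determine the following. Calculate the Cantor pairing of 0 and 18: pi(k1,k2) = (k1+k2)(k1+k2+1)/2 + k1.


k1 + k2 = 18
(k1+k2)(k1+k2+1)/2 = 18 * 19 / 2 = 171
pi = 171 + 0 = 171

171


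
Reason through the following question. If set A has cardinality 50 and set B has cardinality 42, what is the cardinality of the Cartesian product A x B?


The Cartesian product A x B contains all ordered pairs (a, b).
|A x B| = |A| * |B| = 50 * 42 = 2100

2100


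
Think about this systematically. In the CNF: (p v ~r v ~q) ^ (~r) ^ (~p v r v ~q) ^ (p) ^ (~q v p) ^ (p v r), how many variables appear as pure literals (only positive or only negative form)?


Check each variable for pure literal status:
p: mixed (not pure)
q: pure negative
r: mixed (not pure)
Pure literal count = 1

1


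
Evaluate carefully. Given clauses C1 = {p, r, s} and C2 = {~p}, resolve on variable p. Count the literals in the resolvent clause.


Remove p from C1 and ~p from C2.
C1 remainder: {r, s}
C2 remainder: {}
Union (resolvent): {r, s}
Resolvent has 2 literal(s).

2


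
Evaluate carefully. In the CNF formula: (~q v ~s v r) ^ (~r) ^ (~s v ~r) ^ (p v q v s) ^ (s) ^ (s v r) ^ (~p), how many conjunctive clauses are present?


A CNF formula is a conjunction of clauses.
Clauses are separated by ^.
Counting the conjuncts: 7 clauses.

7


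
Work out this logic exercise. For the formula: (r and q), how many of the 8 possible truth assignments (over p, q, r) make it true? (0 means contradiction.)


Check all 8 assignments:
p=0, q=0, r=0: 0
p=0, q=0, r=1: 0
p=0, q=1, r=0: 0
p=0, q=1, r=1: 1
p=1, q=0, r=0: 0
p=1, q=0, r=1: 0
p=1, q=1, r=0: 0
p=1, q=1, r=1: 1
Count of True = 2

2


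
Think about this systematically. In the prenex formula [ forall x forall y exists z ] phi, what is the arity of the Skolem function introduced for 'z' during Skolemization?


Quantifier prefix: forall x forall y exists z
'z' is existentially quantified at position 3.
Universal variables preceding it: x, y
Skolem function arity = 2

2


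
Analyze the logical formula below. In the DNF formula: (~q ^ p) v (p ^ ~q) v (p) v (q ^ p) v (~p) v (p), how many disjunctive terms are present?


A DNF formula is a disjunction of terms (conjunctions).
Terms are separated by v.
Counting the disjuncts: 6 terms.

6


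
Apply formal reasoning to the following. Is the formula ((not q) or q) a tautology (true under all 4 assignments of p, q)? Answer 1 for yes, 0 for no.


Check all 4 assignments:
p=0, q=0: 1
p=0, q=1: 1
p=1, q=0: 1
p=1, q=1: 1
Satisfying count = 4/4.
Tautology iff count = 4: yes.

1


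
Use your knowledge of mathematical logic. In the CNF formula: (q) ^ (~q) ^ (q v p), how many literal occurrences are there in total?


Counting literals in each clause:
Clause 1: 1 literal(s)
Clause 2: 1 literal(s)
Clause 3: 2 literal(s)
Total = 4

4


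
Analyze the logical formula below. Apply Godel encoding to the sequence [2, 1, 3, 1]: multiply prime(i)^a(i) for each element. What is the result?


Encode each element as an exponent of the corresponding prime:
  2^2 = 4
  3^1 = 3
  5^3 = 125
  7^1 = 7
Product = 4 * 3 * 125 * 7 = 10500

10500


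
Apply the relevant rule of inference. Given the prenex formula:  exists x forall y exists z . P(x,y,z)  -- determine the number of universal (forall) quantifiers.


Quantifier prefix: exists x forall y exists z
Mark each quantifier type:
  E U E
Universal count = 1, Existential count = 2
Asked for universal (forall) quantifiers: 1

1


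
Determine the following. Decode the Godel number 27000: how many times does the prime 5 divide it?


Factorize 27000 by dividing by 5 repeatedly.
Division steps: 5 divides 27000 exactly 3 time(s).
Exponent of 5 = 3

3


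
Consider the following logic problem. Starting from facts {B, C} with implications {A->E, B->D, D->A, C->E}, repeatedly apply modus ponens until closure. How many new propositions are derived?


Initial facts: {B, C}
Apply modus ponens to closure:
  B and B->D  =>  D
  D and D->A  =>  A
  C and C->E  =>  E
Final known: {A, B, C, D, E}
New propositions: {A, D, E}
Count = 3

3


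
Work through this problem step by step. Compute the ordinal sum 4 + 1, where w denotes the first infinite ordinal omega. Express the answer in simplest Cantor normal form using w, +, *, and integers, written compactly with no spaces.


Compute 4 + 1.
Ordinal + is associative but NOT commutative; for finite n>0, n + w = w but w + n stays w+n.
Both operands finite; ordinal + agrees with natural +: 4 + 1 = 5.
Result = 5

5


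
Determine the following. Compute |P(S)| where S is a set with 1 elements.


The power set of a set with n elements has 2^n elements.
|P(S)| = 2^1 = 2

2


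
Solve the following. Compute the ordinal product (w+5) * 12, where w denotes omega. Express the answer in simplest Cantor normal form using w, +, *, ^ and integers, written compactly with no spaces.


Compute (w+5) * 12.
Ordinal * is associative and left-distributive over +, but NOT commutative; for finite n>1, n*w = w but w*n stays w*n.
(w+5) * 12 = (w+5) repeated 12 times. Each intermediate +5 is absorbed by the following w; only the last survives: w*12+5.
Result = w*12+5

w*12+5


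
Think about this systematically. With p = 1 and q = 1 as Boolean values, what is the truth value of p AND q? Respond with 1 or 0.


p = 1, q = 1
Operation: p AND q
Evaluate: 1 AND 1 = 1

1


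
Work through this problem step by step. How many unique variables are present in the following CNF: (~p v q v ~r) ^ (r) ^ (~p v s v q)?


Identify each variable that appears in the formula.
Variables found: p, q, r, s
Count = 4

4
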